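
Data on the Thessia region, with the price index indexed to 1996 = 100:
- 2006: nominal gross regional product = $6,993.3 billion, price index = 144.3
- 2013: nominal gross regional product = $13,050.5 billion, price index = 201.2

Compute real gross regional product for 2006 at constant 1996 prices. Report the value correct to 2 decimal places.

Real gross regional product = Nominal / (price index/100) = 6993.3 / 1.443 = 4846.36.

$4,846.36 billion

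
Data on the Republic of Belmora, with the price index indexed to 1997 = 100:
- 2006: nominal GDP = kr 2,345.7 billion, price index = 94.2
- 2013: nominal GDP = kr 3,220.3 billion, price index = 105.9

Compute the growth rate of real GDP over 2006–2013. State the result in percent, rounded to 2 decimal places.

22.12%

Real GDP 2006 = 2345.7 / 0.942 = 2490.13.
Real GDP 2013 = 3220.3 / 1.059 = 3040.89.
Real growth = 3040.89 / 2490.13 − 1 = 0.2212.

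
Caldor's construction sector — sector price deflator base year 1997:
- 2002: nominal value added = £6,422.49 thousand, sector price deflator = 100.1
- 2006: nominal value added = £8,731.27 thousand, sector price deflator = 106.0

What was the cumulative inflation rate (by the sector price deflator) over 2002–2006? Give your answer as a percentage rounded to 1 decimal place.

5.9%

Price-level change = 106.0 / 100.1 − 1 = 0.0589.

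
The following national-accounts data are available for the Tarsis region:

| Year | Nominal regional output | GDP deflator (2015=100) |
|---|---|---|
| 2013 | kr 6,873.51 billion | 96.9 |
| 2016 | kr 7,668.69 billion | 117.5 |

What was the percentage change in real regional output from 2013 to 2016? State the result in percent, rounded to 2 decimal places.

-7.99%

Real regional output 2013 = 6873.51 / 0.969 = 7093.41.
Real regional output 2016 = 7668.69 / 1.175 = 6526.54.
Real growth = 6526.54 / 7093.41 − 1 = -0.0799.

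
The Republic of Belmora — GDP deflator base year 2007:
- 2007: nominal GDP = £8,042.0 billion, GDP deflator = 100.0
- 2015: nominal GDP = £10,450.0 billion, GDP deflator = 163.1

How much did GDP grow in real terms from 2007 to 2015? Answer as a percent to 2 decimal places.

-20.33%

Real GDP 2007 = 8042.0 / 1.000 = 8042.00.
Real GDP 2015 = 10450.0 / 1.631 = 6407.11.
Real growth = 6407.11 / 8042.00 − 1 = -0.2033.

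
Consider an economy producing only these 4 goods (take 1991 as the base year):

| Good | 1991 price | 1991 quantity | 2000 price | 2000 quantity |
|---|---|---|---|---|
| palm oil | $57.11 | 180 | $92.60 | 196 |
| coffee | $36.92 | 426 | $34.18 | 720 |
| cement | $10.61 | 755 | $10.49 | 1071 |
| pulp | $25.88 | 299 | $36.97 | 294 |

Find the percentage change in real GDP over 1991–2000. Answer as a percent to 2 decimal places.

Real GDP 1991 = Nominal GDP 1991 = 57.11·180 + 36.92·426 + 10.61·755 + 25.88·299 = 41756.39.
Real GDP 2000 (at 1991 prices) = 57.11·196 + 36.92·720 + 10.61·1071 + 25.88·294 = 56747.99.
Real growth = 56747.99/41756.39 − 1 = 0.3590.

35.90%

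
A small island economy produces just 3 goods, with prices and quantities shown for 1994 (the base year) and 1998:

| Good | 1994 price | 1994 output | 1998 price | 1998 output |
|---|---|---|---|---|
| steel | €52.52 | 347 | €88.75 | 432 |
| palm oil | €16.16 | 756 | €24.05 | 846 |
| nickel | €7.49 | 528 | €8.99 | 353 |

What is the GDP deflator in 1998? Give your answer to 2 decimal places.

158.60

Nominal GDP 1998 = 88.75·432 + 24.05·846 + 8.99·353 = 61859.77.
Real GDP 1998 (at 1994 prices) = 52.52·432 + 16.16·846 + 7.49·353 = 39003.97.
Deflator = Nominal/Real × 100 = 61859.77/39003.97 × 100 = 158.599.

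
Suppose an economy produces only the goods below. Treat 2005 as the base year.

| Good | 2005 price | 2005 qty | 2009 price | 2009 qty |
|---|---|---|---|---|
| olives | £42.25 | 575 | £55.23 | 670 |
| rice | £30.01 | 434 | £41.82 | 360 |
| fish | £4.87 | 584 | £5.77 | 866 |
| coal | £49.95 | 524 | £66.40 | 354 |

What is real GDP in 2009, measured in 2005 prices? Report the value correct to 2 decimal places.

£61010.82

Real GDP 2009 = Σ (p_2005 × q_2009) = 42.25·670 + 30.01·360 + 4.87·866 + 49.95·354 = 61010.82.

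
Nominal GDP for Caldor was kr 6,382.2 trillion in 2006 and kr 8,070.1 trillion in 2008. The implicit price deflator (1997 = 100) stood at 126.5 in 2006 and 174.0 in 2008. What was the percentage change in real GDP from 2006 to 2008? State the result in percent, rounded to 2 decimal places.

-8.07%

Deflate each year: 2006 → 6382.2/1.265 = 5045.22; 2008 → 8070.1/1.740 = 4637.99.
So real GDP changed by 4637.99/5045.22 − 1 = -0.0807, i.e. -8.07%.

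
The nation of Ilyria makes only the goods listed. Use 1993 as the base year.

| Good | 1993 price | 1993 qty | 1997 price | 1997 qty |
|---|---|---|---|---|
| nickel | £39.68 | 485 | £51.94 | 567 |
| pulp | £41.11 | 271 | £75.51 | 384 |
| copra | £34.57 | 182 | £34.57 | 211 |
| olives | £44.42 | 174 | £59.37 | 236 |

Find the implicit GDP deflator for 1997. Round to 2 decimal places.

142.26

Nominal GDP 1997 = 51.94·567 + 75.51·384 + 34.57·211 + 59.37·236 = 79751.41.
Real GDP 1997 (at 1993 prices) = 39.68·567 + 41.11·384 + 34.57·211 + 44.42·236 = 56062.19.
Deflator = Nominal/Real × 100 = 79751.41/56062.19 × 100 = 142.255.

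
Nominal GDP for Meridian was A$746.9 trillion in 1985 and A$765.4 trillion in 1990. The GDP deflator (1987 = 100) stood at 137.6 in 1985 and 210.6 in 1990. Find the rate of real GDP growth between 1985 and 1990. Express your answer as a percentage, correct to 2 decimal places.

Deflate each year: 1985 → 746.9/1.376 = 542.81; 1990 → 765.4/2.106 = 363.44.
So real GDP changed by 363.44/542.81 − 1 = -0.3304, i.e. -33.04%.

-33.04%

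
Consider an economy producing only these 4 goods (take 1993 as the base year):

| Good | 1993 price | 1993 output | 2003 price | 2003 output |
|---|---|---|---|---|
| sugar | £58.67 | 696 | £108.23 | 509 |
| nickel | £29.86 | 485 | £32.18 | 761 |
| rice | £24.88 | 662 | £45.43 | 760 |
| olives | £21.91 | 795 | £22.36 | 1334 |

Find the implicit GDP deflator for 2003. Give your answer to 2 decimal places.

Nominal GDP 2003 = 108.23·509 + 32.18·761 + 45.43·760 + 22.36·1334 = 143933.09.
Real GDP 2003 (at 1993 prices) = 58.67·509 + 29.86·761 + 24.88·760 + 21.91·1334 = 100723.23.
Deflator = Nominal/Real × 100 = 143933.09/100723.23 × 100 = 142.900.

142.90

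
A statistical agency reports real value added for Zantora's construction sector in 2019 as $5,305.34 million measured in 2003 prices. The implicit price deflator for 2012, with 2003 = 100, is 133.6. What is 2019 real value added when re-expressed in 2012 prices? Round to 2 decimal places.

$7,087.93 million

Real value added in 2012 prices = Real value added in 2003 prices × (P_2012/P_2003) = 5305.34 × 1.336 = 7087.93.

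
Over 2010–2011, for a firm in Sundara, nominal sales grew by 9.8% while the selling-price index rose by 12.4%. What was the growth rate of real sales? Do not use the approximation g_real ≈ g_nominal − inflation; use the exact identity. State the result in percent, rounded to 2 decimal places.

-2.31%

(1 + g_nom) = (1 + g_real)(1 + π), so g_real = 1.0980 / 1.1240 − 1 = -0.02313.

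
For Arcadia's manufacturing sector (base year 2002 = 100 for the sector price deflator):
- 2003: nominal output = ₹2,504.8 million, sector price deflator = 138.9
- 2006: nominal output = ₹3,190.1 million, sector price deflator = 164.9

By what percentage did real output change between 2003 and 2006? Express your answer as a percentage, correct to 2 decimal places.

7.28%

Deflate each year: 2003 → 2504.8/1.389 = 1803.31; 2006 → 3190.1/1.649 = 1934.57.
So real output changed by 1934.57/1803.31 − 1 = 0.0728, i.e. 7.28%.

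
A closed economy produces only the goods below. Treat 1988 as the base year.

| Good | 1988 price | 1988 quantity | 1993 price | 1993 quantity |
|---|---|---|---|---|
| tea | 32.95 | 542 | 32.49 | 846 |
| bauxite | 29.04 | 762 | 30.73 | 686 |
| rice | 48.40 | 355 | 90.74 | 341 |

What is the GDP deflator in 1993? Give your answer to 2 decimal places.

Nominal GDP 1993 = 32.49·846 + 30.73·686 + 90.74·341 = 79509.66.
Real GDP 1993 (at 1988 prices) = 32.95·846 + 29.04·686 + 48.40·341 = 64301.54.
Deflator = Nominal/Real × 100 = 79509.66/64301.54 × 100 = 123.651.

123.65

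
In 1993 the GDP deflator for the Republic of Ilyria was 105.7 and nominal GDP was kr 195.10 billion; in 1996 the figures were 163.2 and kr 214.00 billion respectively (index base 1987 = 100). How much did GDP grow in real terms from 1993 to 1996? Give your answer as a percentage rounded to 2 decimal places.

Real GDP 1993 = 195.10 / 1.057 = 184.58.
Real GDP 1996 = 214.00 / 1.632 = 131.13.
Real growth = 131.13 / 184.58 − 1 = -0.2896.

-28.96%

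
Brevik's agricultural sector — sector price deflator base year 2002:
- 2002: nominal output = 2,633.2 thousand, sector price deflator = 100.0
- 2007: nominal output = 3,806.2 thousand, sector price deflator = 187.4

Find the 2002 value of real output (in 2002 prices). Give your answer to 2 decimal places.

2,633.20 thousand

Real output = Nominal / (sector price deflator/100) = 2633.2 / 1.000 = 2633.20.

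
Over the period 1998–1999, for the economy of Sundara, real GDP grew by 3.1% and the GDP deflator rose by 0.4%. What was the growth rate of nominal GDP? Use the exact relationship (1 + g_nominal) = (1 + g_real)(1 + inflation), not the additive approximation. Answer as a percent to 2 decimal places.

3.51%

(1 + g_nom) = (1 + g_real)(1 + π) = 1.0310 × 1.0040 = 1.03512.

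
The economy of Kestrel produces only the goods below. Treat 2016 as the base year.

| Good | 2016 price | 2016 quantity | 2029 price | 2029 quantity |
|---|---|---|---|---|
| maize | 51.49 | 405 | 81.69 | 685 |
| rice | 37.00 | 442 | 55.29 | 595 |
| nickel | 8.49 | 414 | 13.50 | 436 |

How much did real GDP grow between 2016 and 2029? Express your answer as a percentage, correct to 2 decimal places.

49.76%

Real GDP 2016 = Nominal GDP 2016 = 51.49·405 + 37.00·442 + 8.49·414 = 40722.31.
Real GDP 2029 (at 2016 prices) = 51.49·685 + 37.00·595 + 8.49·436 = 60987.29.
Real growth = 60987.29/40722.31 − 1 = 0.4976.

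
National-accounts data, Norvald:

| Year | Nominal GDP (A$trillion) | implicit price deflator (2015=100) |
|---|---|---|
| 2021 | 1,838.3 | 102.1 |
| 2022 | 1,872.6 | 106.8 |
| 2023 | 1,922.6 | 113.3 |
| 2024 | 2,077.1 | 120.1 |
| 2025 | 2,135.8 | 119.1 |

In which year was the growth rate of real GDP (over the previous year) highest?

2022: real = 1872.6/1.068 = 1753.37; growth vs 2021 (1800.49) = -2.62%.
2023: real = 1922.6/1.133 = 1696.91; growth vs 2022 (1753.37) = -3.22%.
2024: real = 2077.1/1.201 = 1729.48; growth vs 2023 (1696.91) = 1.92%.
2025: real = 2135.8/1.191 = 1793.28; growth vs 2024 (1729.48) = 3.69%.

2025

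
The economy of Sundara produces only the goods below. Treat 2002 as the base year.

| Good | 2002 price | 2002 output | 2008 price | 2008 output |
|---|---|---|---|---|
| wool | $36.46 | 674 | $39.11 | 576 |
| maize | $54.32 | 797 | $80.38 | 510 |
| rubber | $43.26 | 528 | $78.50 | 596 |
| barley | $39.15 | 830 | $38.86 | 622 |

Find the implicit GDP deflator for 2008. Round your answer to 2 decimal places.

Nominal GDP 2008 = 39.11·576 + 80.38·510 + 78.50·596 + 38.86·622 = 134478.08.
Real GDP 2008 (at 2002 prices) = 36.46·576 + 54.32·510 + 43.26·596 + 39.15·622 = 98838.42.
Deflator = Nominal/Real × 100 = 134478.08/98838.42 × 100 = 136.059.

136.06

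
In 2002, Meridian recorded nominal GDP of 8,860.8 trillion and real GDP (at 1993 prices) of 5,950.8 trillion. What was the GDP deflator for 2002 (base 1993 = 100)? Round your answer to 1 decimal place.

148.9

GDP deflator = (Nominal / Real) × 100 = 8860.8 / 5950.8 × 100 = 148.90.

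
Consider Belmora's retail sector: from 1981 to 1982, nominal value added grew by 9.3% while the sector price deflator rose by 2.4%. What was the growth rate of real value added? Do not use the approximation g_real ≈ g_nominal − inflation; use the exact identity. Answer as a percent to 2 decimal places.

(1 + g_nom) = (1 + g_real)(1 + π), so g_real = 1.0930 / 1.0240 − 1 = 0.06738.

6.74%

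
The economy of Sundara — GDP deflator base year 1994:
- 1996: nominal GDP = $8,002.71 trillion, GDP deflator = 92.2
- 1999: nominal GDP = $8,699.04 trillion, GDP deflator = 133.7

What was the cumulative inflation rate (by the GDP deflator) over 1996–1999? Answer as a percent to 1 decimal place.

Price-level change = 133.7 / 92.2 − 1 = 0.4501.

45.0%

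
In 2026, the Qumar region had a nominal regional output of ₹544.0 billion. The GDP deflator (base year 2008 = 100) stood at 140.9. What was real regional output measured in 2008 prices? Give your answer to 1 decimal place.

Real regional output = Nominal / (GDP deflator/100) = 544.0 / 1.409 = 386.09.

₹386.1 billion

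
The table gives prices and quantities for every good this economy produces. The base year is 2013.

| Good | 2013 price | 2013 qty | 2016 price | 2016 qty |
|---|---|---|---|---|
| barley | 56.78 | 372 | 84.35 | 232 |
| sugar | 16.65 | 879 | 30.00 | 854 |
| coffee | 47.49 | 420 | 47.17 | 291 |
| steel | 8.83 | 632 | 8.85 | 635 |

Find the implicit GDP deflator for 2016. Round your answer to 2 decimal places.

Nominal GDP 2016 = 84.35·232 + 30.00·854 + 47.17·291 + 8.85·635 = 64535.42.
Real GDP 2016 (at 2013 prices) = 56.78·232 + 16.65·854 + 47.49·291 + 8.83·635 = 46818.70.
Deflator = Nominal/Real × 100 = 64535.42/46818.70 × 100 = 137.841.

137.84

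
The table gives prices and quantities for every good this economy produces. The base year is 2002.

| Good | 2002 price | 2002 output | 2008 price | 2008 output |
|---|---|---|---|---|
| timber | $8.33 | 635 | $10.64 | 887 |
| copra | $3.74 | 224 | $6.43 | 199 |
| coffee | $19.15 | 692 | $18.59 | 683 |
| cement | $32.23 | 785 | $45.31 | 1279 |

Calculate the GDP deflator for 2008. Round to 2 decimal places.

130.32

Nominal GDP 2008 = 10.64·887 + 6.43·199 + 18.59·683 + 45.31·1279 = 81365.71.
Real GDP 2008 (at 2002 prices) = 8.33·887 + 3.74·199 + 19.15·683 + 32.23·1279 = 62434.59.
Deflator = Nominal/Real × 100 = 81365.71/62434.59 × 100 = 130.322.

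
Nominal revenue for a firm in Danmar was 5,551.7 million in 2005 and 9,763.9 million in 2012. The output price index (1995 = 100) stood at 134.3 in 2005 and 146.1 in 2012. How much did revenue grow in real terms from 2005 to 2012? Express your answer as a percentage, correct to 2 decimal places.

61.67%

Real revenue 2005 = 5551.7 / 1.343 = 4133.80.
Real revenue 2012 = 9763.9 / 1.461 = 6683.03.
Real growth = 6683.03 / 4133.80 − 1 = 0.6167.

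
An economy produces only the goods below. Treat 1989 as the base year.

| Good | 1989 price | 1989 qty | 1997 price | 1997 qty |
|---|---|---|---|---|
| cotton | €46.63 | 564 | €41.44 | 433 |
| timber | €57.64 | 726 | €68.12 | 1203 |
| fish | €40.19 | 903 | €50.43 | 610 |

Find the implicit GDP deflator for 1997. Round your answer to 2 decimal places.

Nominal GDP 1997 = 41.44·433 + 68.12·1203 + 50.43·610 = 130654.18.
Real GDP 1997 (at 1989 prices) = 46.63·433 + 57.64·1203 + 40.19·610 = 114047.61.
Deflator = Nominal/Real × 100 = 130654.18/114047.61 × 100 = 114.561.

114.56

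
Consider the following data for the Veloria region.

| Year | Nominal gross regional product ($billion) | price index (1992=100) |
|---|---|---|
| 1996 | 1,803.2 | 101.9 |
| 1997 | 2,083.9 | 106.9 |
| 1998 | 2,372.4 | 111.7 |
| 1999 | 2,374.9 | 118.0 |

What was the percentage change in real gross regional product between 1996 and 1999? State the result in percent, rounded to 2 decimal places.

13.73%

Real gross regional product 1996 = 1803.2/1.019 = 1769.58.
Real gross regional product 1999 = 2374.9/1.180 = 2012.63.
Change = 2012.63/1769.58 − 1 = 0.1373.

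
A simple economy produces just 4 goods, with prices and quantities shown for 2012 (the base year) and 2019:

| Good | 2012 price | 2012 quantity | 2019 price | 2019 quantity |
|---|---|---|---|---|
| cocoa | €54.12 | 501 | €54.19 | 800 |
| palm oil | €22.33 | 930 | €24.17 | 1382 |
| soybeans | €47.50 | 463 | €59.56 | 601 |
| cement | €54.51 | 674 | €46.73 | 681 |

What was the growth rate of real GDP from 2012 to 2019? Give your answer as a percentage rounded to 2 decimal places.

31.15%

Real GDP 2012 = Nominal GDP 2012 = 54.12·501 + 22.33·930 + 47.50·463 + 54.51·674 = 106613.26.
Real GDP 2019 (at 2012 prices) = 54.12·800 + 22.33·1382 + 47.50·601 + 54.51·681 = 139824.87.
Real growth = 139824.87/106613.26 − 1 = 0.3115.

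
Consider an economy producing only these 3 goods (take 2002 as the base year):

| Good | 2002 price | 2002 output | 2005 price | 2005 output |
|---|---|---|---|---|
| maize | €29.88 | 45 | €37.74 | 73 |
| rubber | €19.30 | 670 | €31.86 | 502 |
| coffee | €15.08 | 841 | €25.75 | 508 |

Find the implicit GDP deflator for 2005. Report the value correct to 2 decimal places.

Nominal GDP 2005 = 37.74·73 + 31.86·502 + 25.75·508 = 31829.74.
Real GDP 2005 (at 2002 prices) = 29.88·73 + 19.30·502 + 15.08·508 = 19530.48.
Deflator = Nominal/Real × 100 = 31829.74/19530.48 × 100 = 162.975.

162.97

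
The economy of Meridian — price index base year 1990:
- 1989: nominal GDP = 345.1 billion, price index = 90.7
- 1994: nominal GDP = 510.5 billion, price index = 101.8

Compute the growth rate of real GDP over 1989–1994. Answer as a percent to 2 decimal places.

31.80%

Real GDP 1989 = 345.1 / 0.907 = 380.49.
Real GDP 1994 = 510.5 / 1.018 = 501.47.
Real growth = 501.47 / 380.49 − 1 = 0.3180.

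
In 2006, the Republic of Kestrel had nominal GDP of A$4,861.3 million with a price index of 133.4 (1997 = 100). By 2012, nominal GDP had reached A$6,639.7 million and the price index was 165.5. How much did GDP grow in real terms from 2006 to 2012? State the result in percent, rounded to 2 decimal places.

Real GDP 2006 = 4861.3 / 1.334 = 3644.15.
Real GDP 2012 = 6639.7 / 1.655 = 4011.90.
Real growth = 4011.90 / 3644.15 − 1 = 0.1009.

10.09%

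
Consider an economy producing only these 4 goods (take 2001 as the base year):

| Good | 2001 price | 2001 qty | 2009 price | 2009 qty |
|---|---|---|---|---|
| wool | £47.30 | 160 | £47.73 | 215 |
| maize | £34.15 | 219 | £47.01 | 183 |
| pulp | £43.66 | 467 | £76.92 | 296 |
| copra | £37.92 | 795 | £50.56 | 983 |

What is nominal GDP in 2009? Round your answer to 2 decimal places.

Nominal GDP 2009 = Σ (p_2009 × q_2009) = 47.73·215 + 47.01·183 + 76.92·296 + 50.56·983 = 91333.58.

£91333.58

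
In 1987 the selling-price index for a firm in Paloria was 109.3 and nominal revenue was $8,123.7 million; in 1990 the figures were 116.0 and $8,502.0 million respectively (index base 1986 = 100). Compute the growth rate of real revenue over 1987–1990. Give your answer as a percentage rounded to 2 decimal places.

Deflate each year: 1987 → 8123.7/1.093 = 7432.48; 1990 → 8502.0/1.160 = 7329.31.
So real revenue changed by 7329.31/7432.48 − 1 = -0.0139, i.e. -1.39%.

-1.39%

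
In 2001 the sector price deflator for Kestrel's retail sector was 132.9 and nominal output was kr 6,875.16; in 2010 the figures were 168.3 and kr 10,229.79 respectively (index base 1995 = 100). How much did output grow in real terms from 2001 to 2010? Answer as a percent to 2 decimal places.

Deflate each year: 2001 → 6875.16/1.329 = 5173.18; 2010 → 10229.79/1.683 = 6078.31.
So real output changed by 6078.31/5173.18 − 1 = 0.1750, i.e. 17.50%.

17.50%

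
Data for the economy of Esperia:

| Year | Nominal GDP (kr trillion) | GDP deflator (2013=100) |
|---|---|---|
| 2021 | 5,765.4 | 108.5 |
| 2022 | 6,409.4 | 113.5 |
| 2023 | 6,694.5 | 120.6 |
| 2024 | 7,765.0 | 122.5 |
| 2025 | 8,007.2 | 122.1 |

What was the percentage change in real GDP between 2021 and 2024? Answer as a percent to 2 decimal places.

19.29%

Real GDP 2021 = 5765.4/1.085 = 5313.73.
Real GDP 2024 = 7765.0/1.225 = 6338.78.
Change = 6338.78/5313.73 − 1 = 0.1929.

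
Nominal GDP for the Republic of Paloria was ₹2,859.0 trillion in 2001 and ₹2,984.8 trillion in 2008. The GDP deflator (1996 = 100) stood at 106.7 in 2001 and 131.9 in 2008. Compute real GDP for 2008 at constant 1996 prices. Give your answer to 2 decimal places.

₹2,262.93 trillion

Real GDP = Nominal / (GDP deflator/100) = 2984.8 / 1.319 = 2262.93.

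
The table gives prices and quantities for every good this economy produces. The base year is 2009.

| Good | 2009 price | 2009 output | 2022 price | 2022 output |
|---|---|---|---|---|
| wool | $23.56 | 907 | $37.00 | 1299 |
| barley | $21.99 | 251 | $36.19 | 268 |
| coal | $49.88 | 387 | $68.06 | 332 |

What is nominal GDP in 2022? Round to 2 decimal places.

$80357.84

Nominal GDP 2022 = Σ (p_2022 × q_2022) = 37.00·1299 + 36.19·268 + 68.06·332 = 80357.84.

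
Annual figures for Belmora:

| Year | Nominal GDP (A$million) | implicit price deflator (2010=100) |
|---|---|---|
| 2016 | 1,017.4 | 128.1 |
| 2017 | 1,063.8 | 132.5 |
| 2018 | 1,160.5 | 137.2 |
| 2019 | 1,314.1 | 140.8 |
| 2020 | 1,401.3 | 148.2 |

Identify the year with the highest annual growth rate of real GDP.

2019

2017: real = 1063.8/1.325 = 802.87; growth vs 2016 (794.22) = 1.09%.
2018: real = 1160.5/1.372 = 845.85; growth vs 2017 (802.87) = 5.35%.
2019: real = 1314.1/1.408 = 933.31; growth vs 2018 (845.85) = 10.34%.
2020: real = 1401.3/1.482 = 945.55; growth vs 2019 (933.31) = 1.31%.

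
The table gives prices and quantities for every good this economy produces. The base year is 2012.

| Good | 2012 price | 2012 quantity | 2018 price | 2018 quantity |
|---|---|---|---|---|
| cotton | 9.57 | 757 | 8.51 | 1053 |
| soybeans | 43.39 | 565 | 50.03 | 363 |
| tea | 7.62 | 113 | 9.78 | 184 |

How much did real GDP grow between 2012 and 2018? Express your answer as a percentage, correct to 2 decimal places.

Real GDP 2012 = Nominal GDP 2012 = 9.57·757 + 43.39·565 + 7.62·113 = 32620.90.
Real GDP 2018 (at 2012 prices) = 9.57·1053 + 43.39·363 + 7.62·184 = 27229.86.
Real growth = 27229.86/32620.90 − 1 = -0.1653.

-16.53%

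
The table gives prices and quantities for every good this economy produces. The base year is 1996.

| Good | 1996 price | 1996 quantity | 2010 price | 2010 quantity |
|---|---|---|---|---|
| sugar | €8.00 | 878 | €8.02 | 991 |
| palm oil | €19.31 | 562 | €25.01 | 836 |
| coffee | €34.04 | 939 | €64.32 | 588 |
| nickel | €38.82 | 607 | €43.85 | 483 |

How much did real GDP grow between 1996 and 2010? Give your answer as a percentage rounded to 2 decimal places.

Real GDP 1996 = Nominal GDP 1996 = 8.00·878 + 19.31·562 + 34.04·939 + 38.82·607 = 73403.52.
Real GDP 2010 (at 1996 prices) = 8.00·991 + 19.31·836 + 34.04·588 + 38.82·483 = 62836.74.
Real growth = 62836.74/73403.52 − 1 = -0.1440.

-14.40%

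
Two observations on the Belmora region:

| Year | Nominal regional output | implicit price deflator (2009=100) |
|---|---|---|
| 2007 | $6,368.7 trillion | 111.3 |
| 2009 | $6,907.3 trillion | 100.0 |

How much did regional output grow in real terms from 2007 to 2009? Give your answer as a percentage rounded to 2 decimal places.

Deflate each year: 2007 → 6368.7/1.113 = 5722.10; 2009 → 6907.3/1.000 = 6907.30.
So real regional output changed by 6907.30/5722.10 − 1 = 0.2071, i.e. 20.71%.

20.71%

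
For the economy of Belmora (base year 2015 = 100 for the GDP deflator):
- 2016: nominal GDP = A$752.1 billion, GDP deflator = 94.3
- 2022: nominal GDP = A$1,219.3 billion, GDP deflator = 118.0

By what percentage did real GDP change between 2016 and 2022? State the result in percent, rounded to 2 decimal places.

Deflate each year: 2016 → 752.1/0.943 = 797.56; 2022 → 1219.3/1.180 = 1033.31.
So real GDP changed by 1033.31/797.56 − 1 = 0.2956, i.e. 29.56%.

29.56%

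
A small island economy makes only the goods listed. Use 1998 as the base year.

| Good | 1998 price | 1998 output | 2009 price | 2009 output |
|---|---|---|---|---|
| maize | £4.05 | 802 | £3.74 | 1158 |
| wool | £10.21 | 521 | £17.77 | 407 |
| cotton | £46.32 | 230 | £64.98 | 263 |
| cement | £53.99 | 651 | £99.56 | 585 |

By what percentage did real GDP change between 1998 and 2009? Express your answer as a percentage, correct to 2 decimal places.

-3.23%

Real GDP 1998 = Nominal GDP 1998 = 4.05·802 + 10.21·521 + 46.32·230 + 53.99·651 = 54368.60.
Real GDP 2009 (at 1998 prices) = 4.05·1158 + 10.21·407 + 46.32·263 + 53.99·585 = 52611.68.
Real growth = 52611.68/54368.60 − 1 = -0.0323.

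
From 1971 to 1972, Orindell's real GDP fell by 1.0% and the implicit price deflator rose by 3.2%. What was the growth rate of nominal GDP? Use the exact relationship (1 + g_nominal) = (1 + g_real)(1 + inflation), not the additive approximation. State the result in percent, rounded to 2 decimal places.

(1 + g_nom) = (1 + g_real)(1 + π) = 0.9900 × 1.0320 = 1.02168.

2.17%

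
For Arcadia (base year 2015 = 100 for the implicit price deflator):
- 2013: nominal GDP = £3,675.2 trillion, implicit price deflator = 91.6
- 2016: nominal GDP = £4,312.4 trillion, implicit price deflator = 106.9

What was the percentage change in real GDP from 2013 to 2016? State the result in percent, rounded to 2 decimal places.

Real GDP 2013 = 3675.2 / 0.916 = 4012.23.
Real GDP 2016 = 4312.4 / 1.069 = 4034.05.
Real growth = 4034.05 / 4012.23 − 1 = 0.0054.

0.54%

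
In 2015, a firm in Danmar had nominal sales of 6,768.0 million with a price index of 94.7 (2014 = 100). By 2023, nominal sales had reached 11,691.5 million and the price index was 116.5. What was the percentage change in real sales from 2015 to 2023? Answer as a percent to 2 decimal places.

Real sales 2015 = 6768.0 / 0.947 = 7146.78.
Real sales 2023 = 11691.5 / 1.165 = 10035.62.
Real growth = 10035.62 / 7146.78 − 1 = 0.4042.

40.42%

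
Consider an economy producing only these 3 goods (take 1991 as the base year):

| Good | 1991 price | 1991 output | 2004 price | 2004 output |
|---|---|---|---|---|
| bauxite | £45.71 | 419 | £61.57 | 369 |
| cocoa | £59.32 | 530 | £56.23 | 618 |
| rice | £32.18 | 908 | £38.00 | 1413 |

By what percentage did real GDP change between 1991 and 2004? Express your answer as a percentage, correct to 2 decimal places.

Real GDP 1991 = Nominal GDP 1991 = 45.71·419 + 59.32·530 + 32.18·908 = 79811.53.
Real GDP 2004 (at 1991 prices) = 45.71·369 + 59.32·618 + 32.18·1413 = 98997.09.
Real growth = 98997.09/79811.53 − 1 = 0.2404.

24.04%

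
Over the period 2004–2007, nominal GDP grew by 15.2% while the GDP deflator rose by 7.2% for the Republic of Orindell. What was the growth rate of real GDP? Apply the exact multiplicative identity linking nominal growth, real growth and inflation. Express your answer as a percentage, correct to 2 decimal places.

7.46%

(1 + g_nom) = (1 + g_real)(1 + π), so g_real = 1.1520 / 1.0720 − 1 = 0.07463.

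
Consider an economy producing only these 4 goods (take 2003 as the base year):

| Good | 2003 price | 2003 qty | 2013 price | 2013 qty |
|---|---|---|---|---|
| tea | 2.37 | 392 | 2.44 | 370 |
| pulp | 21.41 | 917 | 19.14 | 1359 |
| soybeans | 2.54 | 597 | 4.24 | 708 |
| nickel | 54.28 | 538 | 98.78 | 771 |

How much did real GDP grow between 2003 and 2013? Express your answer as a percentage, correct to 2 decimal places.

Real GDP 2003 = Nominal GDP 2003 = 2.37·392 + 21.41·917 + 2.54·597 + 54.28·538 = 51281.03.
Real GDP 2013 (at 2003 prices) = 2.37·370 + 21.41·1359 + 2.54·708 + 54.28·771 = 73621.29.
Real growth = 73621.29/51281.03 − 1 = 0.4356.

43.56%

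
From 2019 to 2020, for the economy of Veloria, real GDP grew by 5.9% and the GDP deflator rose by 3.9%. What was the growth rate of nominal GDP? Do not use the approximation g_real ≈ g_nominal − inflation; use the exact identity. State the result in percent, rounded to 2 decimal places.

(1 + g_nom) = (1 + g_real)(1 + π) = 1.0590 × 1.0390 = 1.10030.

10.03%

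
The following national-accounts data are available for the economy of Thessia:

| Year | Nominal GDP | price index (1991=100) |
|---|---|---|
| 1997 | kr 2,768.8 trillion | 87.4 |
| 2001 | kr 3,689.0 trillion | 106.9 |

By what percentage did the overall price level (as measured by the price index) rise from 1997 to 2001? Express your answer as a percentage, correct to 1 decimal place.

Price-level change = 106.9 / 87.4 − 1 = 0.2231.

22.3%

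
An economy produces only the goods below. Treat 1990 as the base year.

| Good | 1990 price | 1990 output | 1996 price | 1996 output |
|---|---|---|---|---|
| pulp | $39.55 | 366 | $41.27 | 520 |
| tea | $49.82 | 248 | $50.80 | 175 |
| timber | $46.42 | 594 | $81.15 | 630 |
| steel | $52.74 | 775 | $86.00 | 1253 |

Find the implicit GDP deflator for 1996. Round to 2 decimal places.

Nominal GDP 1996 = 41.27·520 + 50.80·175 + 81.15·630 + 86.00·1253 = 189232.90.
Real GDP 1996 (at 1990 prices) = 39.55·520 + 49.82·175 + 46.42·630 + 52.74·1253 = 124612.32.
Deflator = Nominal/Real × 100 = 189232.90/124612.32 × 100 = 151.857.

151.86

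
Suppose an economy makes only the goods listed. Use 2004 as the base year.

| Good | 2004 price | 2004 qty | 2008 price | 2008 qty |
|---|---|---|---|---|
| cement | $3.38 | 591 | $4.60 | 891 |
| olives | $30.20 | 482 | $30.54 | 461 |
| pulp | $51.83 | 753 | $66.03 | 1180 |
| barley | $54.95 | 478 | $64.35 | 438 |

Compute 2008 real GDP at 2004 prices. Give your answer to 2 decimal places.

Real GDP 2008 = Σ (p_2004 × q_2008) = 3.38·891 + 30.20·461 + 51.83·1180 + 54.95·438 = 102161.28.

$102161.28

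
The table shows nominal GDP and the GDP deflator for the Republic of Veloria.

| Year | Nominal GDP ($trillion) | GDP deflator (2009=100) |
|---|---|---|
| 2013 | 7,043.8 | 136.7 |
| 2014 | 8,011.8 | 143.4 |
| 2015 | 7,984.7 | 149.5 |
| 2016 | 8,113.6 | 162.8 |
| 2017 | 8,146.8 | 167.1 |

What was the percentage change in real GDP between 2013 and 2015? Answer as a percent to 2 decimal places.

Real GDP 2013 = 7043.8/1.367 = 5152.74.
Real GDP 2015 = 7984.7/1.495 = 5340.94.
Change = 5340.94/5152.74 − 1 = 0.0365.

3.65%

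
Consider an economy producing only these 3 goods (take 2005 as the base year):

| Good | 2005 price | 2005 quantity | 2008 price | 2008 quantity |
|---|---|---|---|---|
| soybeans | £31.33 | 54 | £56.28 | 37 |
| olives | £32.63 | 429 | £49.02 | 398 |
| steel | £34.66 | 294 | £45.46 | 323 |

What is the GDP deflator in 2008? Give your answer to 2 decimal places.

Nominal GDP 2008 = 56.28·37 + 49.02·398 + 45.46·323 = 36275.90.
Real GDP 2008 (at 2005 prices) = 31.33·37 + 32.63·398 + 34.66·323 = 25341.13.
Deflator = Nominal/Real × 100 = 36275.90/25341.13 × 100 = 143.150.

143.15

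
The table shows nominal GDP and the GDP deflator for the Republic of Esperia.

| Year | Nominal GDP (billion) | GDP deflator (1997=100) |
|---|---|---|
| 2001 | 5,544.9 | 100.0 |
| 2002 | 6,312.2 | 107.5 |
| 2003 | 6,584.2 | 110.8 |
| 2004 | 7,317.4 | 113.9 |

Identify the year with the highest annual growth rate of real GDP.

2004

2002: real = 6312.2/1.075 = 5871.81; growth vs 2001 (5544.90) = 5.90%.
2003: real = 6584.2/1.108 = 5942.42; growth vs 2002 (5871.81) = 1.20%.
2004: real = 7317.4/1.139 = 6424.41; growth vs 2003 (5942.42) = 8.11%.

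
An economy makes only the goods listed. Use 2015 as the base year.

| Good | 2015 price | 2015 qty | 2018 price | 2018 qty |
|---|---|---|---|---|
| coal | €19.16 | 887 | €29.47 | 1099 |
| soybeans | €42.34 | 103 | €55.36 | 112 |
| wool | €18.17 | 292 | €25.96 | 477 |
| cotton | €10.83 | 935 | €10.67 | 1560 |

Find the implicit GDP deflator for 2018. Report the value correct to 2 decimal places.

131.65

Nominal GDP 2018 = 29.47·1099 + 55.36·112 + 25.96·477 + 10.67·1560 = 67615.97.
Real GDP 2018 (at 2015 prices) = 19.16·1099 + 42.34·112 + 18.17·477 + 10.83·1560 = 51360.81.
Deflator = Nominal/Real × 100 = 67615.97/51360.81 × 100 = 131.649.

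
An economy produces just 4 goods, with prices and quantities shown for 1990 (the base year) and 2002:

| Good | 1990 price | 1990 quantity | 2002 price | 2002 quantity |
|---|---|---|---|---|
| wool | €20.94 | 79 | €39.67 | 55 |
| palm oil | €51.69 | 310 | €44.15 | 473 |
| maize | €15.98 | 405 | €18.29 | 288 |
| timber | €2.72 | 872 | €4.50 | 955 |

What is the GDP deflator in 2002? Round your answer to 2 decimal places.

Nominal GDP 2002 = 39.67·55 + 44.15·473 + 18.29·288 + 4.50·955 = 32629.82.
Real GDP 2002 (at 1990 prices) = 20.94·55 + 51.69·473 + 15.98·288 + 2.72·955 = 32800.91.
Deflator = Nominal/Real × 100 = 32629.82/32800.91 × 100 = 99.478.

99.48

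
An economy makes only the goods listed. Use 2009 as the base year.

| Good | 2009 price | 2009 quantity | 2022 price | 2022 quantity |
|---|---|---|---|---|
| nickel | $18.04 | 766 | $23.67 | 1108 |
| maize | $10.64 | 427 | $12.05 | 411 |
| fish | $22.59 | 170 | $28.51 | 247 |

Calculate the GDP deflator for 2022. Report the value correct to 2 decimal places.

127.65

Nominal GDP 2022 = 23.67·1108 + 12.05·411 + 28.51·247 = 38220.88.
Real GDP 2022 (at 2009 prices) = 18.04·1108 + 10.64·411 + 22.59·247 = 29941.09.
Deflator = Nominal/Real × 100 = 38220.88/29941.09 × 100 = 127.654.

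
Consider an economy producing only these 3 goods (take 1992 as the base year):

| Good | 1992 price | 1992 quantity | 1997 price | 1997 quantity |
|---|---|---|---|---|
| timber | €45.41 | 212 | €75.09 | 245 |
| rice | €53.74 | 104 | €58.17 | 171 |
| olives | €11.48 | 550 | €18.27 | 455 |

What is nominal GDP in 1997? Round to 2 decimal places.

Nominal GDP 1997 = Σ (p_1997 × q_1997) = 75.09·245 + 58.17·171 + 18.27·455 = 36656.97.

€36656.97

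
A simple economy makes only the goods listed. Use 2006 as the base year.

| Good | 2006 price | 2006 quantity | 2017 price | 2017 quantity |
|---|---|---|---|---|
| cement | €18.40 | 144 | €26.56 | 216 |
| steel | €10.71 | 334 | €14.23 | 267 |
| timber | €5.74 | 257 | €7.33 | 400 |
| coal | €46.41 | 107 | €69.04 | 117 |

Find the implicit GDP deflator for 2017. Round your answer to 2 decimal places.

Nominal GDP 2017 = 26.56·216 + 14.23·267 + 7.33·400 + 69.04·117 = 20546.05.
Real GDP 2017 (at 2006 prices) = 18.40·216 + 10.71·267 + 5.74·400 + 46.41·117 = 14559.94.
Deflator = Nominal/Real × 100 = 20546.05/14559.94 × 100 = 141.114.

141.11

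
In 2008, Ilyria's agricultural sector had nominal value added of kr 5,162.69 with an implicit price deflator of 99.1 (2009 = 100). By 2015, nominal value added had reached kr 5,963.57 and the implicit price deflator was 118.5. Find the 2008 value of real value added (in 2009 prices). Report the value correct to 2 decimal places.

Real value added = Nominal / (implicit price deflator/100) = 5162.69 / 0.991 = 5209.58.

kr 5,209.58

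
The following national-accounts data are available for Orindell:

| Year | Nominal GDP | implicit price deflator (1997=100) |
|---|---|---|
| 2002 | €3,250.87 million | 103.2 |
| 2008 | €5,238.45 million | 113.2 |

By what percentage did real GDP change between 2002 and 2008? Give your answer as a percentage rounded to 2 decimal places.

Real GDP 2002 = 3250.87 / 1.032 = 3150.07.
Real GDP 2008 = 5238.45 / 1.132 = 4627.61.
Real growth = 4627.61 / 3150.07 − 1 = 0.4690.

46.90%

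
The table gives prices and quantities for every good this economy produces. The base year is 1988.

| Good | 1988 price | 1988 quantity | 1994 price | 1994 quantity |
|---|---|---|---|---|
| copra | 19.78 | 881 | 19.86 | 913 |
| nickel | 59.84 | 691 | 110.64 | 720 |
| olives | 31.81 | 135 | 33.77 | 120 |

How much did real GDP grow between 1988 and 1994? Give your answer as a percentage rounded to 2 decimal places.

3.00%

Real GDP 1988 = Nominal GDP 1988 = 19.78·881 + 59.84·691 + 31.81·135 = 63069.97.
Real GDP 1994 (at 1988 prices) = 19.78·913 + 59.84·720 + 31.81·120 = 64961.14.
Real growth = 64961.14/63069.97 − 1 = 0.0300.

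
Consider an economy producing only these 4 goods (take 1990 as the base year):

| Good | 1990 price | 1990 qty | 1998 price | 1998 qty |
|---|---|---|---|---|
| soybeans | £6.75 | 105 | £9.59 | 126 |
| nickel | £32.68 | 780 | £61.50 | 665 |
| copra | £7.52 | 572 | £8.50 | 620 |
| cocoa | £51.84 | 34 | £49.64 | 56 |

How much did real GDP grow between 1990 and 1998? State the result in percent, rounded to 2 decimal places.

Real GDP 1990 = Nominal GDP 1990 = 6.75·105 + 32.68·780 + 7.52·572 + 51.84·34 = 32263.15.
Real GDP 1998 (at 1990 prices) = 6.75·126 + 32.68·665 + 7.52·620 + 51.84·56 = 30148.14.
Real growth = 30148.14/32263.15 − 1 = -0.0656.

-6.56%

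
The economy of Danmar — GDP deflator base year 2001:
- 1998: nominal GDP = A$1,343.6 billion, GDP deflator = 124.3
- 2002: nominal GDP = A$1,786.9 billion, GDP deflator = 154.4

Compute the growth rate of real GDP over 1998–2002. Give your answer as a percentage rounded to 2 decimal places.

7.07%

Real GDP 1998 = 1343.6 / 1.243 = 1080.93.
Real GDP 2002 = 1786.9 / 1.544 = 1157.32.
Real growth = 1157.32 / 1080.93 − 1 = 0.0707.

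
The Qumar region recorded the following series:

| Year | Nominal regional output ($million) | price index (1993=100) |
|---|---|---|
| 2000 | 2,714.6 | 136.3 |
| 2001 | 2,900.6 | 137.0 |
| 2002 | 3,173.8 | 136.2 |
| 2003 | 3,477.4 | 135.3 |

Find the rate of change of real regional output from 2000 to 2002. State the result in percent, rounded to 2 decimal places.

17.00%

Real regional output 2000 = 2714.6/1.363 = 1991.64.
Real regional output 2002 = 3173.8/1.362 = 2330.25.
Change = 2330.25/1991.64 − 1 = 0.1700.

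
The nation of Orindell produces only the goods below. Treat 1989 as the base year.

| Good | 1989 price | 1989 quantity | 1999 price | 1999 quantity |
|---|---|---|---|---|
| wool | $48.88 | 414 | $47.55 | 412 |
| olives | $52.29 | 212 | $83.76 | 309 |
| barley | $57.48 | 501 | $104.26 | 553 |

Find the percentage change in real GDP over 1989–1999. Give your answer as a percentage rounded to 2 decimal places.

Real GDP 1989 = Nominal GDP 1989 = 48.88·414 + 52.29·212 + 57.48·501 = 60119.28.
Real GDP 1999 (at 1989 prices) = 48.88·412 + 52.29·309 + 57.48·553 = 68082.61.
Real growth = 68082.61/60119.28 − 1 = 0.1325.

13.25%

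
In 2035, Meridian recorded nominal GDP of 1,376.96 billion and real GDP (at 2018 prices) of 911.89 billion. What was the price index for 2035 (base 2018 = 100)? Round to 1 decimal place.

price index = (Nominal / Real) × 100 = 1376.96 / 911.89 × 100 = 151.00.

151.0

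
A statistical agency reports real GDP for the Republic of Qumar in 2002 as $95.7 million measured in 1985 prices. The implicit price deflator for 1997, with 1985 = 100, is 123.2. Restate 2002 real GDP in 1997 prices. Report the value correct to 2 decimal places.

Real GDP in 1997 prices = Real GDP in 1985 prices × (P_1997/P_1985) = 95.7 × 1.232 = 117.90.

$117.90 million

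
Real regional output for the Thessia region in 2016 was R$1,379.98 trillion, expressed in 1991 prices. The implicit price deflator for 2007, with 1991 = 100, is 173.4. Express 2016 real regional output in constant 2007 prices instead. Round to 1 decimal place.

R$2,392.9 trillion

Real regional output in 2007 prices = Real regional output in 1991 prices × (P_2007/P_1991) = 1379.98 × 1.734 = 2392.89.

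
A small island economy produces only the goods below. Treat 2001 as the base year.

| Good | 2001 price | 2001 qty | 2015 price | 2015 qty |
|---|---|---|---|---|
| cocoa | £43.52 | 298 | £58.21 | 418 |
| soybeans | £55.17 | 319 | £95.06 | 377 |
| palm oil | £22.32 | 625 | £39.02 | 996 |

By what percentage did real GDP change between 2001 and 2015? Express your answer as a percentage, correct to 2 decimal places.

Real GDP 2001 = Nominal GDP 2001 = 43.52·298 + 55.17·319 + 22.32·625 = 44518.19.
Real GDP 2015 (at 2001 prices) = 43.52·418 + 55.17·377 + 22.32·996 = 61221.17.
Real growth = 61221.17/44518.19 − 1 = 0.3752.

37.52%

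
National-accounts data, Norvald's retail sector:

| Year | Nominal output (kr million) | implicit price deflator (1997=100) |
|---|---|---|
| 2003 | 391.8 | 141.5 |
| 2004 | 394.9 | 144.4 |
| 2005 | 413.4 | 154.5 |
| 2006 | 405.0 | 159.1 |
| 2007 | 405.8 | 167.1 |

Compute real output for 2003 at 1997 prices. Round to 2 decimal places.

Real output 2003 = 391.8 / 1.415 = 276.89.

kr 276.89 million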